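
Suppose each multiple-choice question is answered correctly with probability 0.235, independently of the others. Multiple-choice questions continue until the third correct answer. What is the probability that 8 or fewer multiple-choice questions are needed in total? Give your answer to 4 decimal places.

0.2845

Finishing within 8 multiple-choice questions ⇔ at least 3 successes in the first 8. With X ~ Binomial(8, 0.235), P(Y ≤ 8) = 1 − P(X ≤ 2).
  k=0: C(8,0)·0.235^0·0.765^8 = 0.117298
  k=1: C(8,1)·0.235^1·0.765^7 = 0.288262
  k=2: C(8,2)·0.235^2·0.765^6 = 0.309929
1 − 0.715490 = 0.284510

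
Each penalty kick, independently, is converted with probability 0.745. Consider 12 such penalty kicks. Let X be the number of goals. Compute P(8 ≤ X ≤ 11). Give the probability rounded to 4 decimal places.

X ~ Binomial(12, 0.745); P(8 ≤ X ≤ 11) = Σ C(12,k) p^k (1−p)^(12−k) over k:
  k=8: C(12,8)·0.745^8·0.255^4 = 0.198617
  k=9: C(12,9)·0.745^9·0.255^3 = 0.257899
  k=10: C(12,10)·0.745^10·0.255^2 = 0.226041
  k=11: C(12,11)·0.745^11·0.255^1 = 0.120072
Total = 0.802628

0.8026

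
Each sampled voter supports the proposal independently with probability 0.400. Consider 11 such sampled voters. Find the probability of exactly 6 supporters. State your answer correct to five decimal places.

X ~ Binomial(n=11, p=0.40).
P(X=6) = C(11,6) · p^6 · (1−p)^5
= 462 · 0.004096 · 0.07776 = 0.1471493

0.14715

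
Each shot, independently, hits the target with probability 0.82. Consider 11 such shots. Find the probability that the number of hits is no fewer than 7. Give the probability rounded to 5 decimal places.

0.96661

X ~ Binomial(11, 0.82); P(X ≥ 7) = Σ C(11,k) p^k (1−p)^(11−k) over k:
  k=7: C(11,7)·0.82^7·0.18^4 = 0.0863577
  k=8: C(11,8)·0.82^8·0.18^3 = 0.1967036
  k=9: C(11,9)·0.82^9·0.18^2 = 0.2986980
  k=10: C(11,10)·0.82^10·0.18^1 = 0.2721471
  k=11: C(11,11)·0.82^11·0.18^0 = 0.1127074
Total = 0.9666138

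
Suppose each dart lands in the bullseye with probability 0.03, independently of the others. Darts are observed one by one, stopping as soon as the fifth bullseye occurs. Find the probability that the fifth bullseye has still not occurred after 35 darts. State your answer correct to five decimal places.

0.99628

Needing more than 35 darts ⇔ fewer than 5 successes in the first 35. With X ~ Binomial(35, 0.03), P(Y > 35) = P(X ≤ 4).
  k=0: C(35,0)·0.03^0·0.97^35 = 0.3443584
  k=1: C(35,1)·0.03^1·0.97^34 = 0.3727591
  k=2: C(35,2)·0.03^2·0.97^33 = 0.1959867
  k=3: C(35,3)·0.03^3·0.97^32 = 0.0666759
  k=4: C(35,4)·0.03^4·0.97^31 = 0.0164971
P(X ≤ 4) = 0.9962773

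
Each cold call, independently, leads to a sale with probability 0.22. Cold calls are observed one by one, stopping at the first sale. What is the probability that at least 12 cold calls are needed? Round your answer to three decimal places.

0.065

Y = number of cold calls to the first success; geometric, p = 0.22.
P(Y > 11) = P(first 11 all fail) = (1−p)^11 = 0.06502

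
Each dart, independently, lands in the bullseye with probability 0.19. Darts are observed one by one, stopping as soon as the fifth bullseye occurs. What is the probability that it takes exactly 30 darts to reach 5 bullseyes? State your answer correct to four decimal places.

Y = trial on which the fifth success occurs; negative binomial, r=5, p=0.19.
P(Y=30) = C(29,4) · p^5 · (1−p)^25
= 23751 · 0.00024761 · 0.0051538 = 0.030309

0.0303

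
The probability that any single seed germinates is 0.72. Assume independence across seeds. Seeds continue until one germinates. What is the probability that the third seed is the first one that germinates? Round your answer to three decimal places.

Geometric (trials to first success), p = 0.72.
P(Y = 3) = (1−p)^2 · p = 0.0784 · 0.72 = 0.05645

0.056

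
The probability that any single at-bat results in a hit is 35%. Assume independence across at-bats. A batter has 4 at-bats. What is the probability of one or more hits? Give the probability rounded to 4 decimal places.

0.8215

P(at least one) = 1 − P(none) = 1 − (1 − 0.35)^4
= 1 − 0.178506 = 0.821494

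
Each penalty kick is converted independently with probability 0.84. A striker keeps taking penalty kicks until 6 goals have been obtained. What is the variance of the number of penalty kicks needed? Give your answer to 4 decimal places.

Y = total penalty kicks until the sixth success; negative binomial with r=6, p=0.84.
Var(Y) = r(1−p)/p² = 6·0.16 / 0.84² = 1.360544

1.3605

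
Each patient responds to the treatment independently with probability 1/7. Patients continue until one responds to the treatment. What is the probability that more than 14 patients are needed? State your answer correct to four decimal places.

0.1155

Y = number of patients to the first success; geometric, p = 0.142857.
P(Y > 14) = P(first 14 all fail) = (1−p)^14 = 0.115543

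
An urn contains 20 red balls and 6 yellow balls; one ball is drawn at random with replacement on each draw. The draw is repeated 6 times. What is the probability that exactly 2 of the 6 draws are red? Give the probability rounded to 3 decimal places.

0.025

X ~ Binomial(n=6, p=0.769231).
P(X=2) = C(6,2) · p^2 · (1−p)^4
= 15 · 0.59172 · 0.002836 = 0.02517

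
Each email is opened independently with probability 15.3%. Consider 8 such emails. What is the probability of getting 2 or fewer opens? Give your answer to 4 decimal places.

X ~ Binomial(8, 0.153); P(X ≤ 2) = Σ C(8,k) p^k (1−p)^(8−k) over k:
  k=0: C(8,0)·0.153^0·0.847^8 = 0.264891
  k=1: C(8,1)·0.153^1·0.847^7 = 0.382794
  k=2: C(8,2)·0.153^2·0.847^6 = 0.242014
Total = 0.889700

0.8897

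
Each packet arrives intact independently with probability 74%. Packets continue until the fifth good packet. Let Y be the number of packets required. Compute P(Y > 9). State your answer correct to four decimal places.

Needing more than 9 packets ⇔ fewer than 5 successes in the first 9. With X ~ Binomial(9, 0.74), P(Y > 9) = P(X ≤ 4).
  k=0: C(9,0)·0.74^0·0.26^9 = 0.000005
  k=1: C(9,1)·0.74^1·0.26^8 = 0.000139
  k=2: C(9,2)·0.74^2·0.26^7 = 0.001583
  k=3: C(9,3)·0.74^3·0.26^6 = 0.010515
  k=4: C(9,4)·0.74^4·0.26^5 = 0.044892
P(X ≤ 4) = 0.057134

0.0571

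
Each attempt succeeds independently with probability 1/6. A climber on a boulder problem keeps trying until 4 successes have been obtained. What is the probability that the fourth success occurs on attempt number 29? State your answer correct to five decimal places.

0.02650

Y = trial on which the fourth success occurs; negative binomial, r=4, p=0.166667.
P(Y=29) = C(28,3) · p^4 · (1−p)^25
= 3276 · 0.0007716 · 0.010483 = 0.0264977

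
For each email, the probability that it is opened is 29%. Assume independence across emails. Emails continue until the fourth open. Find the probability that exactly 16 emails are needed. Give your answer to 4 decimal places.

0.0528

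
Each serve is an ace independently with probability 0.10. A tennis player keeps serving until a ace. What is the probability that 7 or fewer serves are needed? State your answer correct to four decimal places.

Y = number of serves to the first success; geometric, p = 0.10.
P(Y ≤ 7) = 1 − (1−p)^7 = 1 − 0.478297 = 0.521703

0.5217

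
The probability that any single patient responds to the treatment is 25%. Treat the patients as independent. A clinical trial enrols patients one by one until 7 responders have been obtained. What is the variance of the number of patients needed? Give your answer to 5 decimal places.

Y = total patients until the seventh success; negative binomial with r=7, p=0.25.
Var(Y) = r(1−p)/p² = 7·0.75 / 0.25² = 84.0000000

84.00000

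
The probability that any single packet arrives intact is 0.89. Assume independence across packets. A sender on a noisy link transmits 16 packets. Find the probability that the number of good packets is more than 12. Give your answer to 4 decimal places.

0.9093

X ~ Binomial(16, 0.89); P(X ≥ 13) = Σ C(16,k) p^k (1−p)^(16−k) over k:
  k=13: C(16,13)·0.89^13·0.11^3 = 0.163846
  k=14: C(16,14)·0.89^14·0.11^2 = 0.284071
  k=15: C(16,15)·0.89^15·0.11^1 = 0.306452
  k=16: C(16,16)·0.89^16·0.11^0 = 0.154967
Total = 0.909337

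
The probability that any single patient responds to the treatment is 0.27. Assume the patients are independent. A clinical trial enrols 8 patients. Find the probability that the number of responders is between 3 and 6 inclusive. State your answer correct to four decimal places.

0.3712

X ~ Binomial(8, 0.27); P(3 ≤ X ≤ 6) = Σ C(8,k) p^k (1−p)^(8−k) over k:
  k=3: C(8,3)·0.27^3·0.73^5 = 0.228504
  k=4: C(8,4)·0.27^4·0.73^4 = 0.105644
  k=5: C(8,5)·0.27^5·0.73^3 = 0.031259
  k=6: C(8,6)·0.27^6·0.73^2 = 0.005781
Total = 0.371188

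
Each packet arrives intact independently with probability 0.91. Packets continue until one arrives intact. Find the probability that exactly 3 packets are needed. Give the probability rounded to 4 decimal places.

0.0074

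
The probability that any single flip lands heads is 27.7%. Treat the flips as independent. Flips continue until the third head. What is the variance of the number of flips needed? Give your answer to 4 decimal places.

28.2683

Y = total flips until the third success; negative binomial with r=3, p=0.277.
Var(Y) = r(1−p)/p² = 3·0.723 / 0.277² = 28.268321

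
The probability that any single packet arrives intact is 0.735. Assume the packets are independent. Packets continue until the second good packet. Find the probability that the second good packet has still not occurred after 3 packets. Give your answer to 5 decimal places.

Needing more than 3 packets ⇔ fewer than 2 successes in the first 3. With X ~ Binomial(3, 0.735), P(Y > 3) = P(X ≤ 1).
  k=0: C(3,0)·0.735^0·0.265^3 = 0.0186096
  k=1: C(3,1)·0.735^1·0.265^2 = 0.1548461
P(X ≤ 1) = 0.1734557

0.17346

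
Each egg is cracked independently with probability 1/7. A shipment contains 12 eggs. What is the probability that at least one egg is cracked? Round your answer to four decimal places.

P(at least one) = 1 − P(none) = 1 − (1 − 0.142857)^12
= 1 − 0.157267 = 0.842733

0.8427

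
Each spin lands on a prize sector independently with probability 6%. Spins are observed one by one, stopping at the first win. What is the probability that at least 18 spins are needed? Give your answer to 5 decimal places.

Y = number of spins to the first success; geometric, p = 0.06.
P(Y > 17) = P(first 17 all fail) = (1−p)^17 = 0.3492798

0.34928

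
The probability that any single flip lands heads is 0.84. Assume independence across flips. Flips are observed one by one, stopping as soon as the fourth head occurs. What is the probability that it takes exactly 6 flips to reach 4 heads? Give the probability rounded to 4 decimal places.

0.1275

Y = trial on which the fourth success occurs; negative binomial, r=4, p=0.84.
P(Y=6) = C(5,3) · p^4 · (1−p)^2
= 10 · 0.49787 · 0.0256 = 0.127455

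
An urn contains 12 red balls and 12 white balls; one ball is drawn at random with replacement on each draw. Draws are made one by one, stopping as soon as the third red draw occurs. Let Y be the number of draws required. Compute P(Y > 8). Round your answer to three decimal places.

0.145

Needing more than 8 draws ⇔ fewer than 3 successes in the first 8. With X ~ Binomial(8, 0.50), P(Y > 8) = P(X ≤ 2).
  k=0: C(8,0)·0.50^0·0.50^8 = 0.00391
  k=1: C(8,1)·0.50^1·0.50^7 = 0.03125
  k=2: C(8,2)·0.50^2·0.50^6 = 0.10938
P(X ≤ 2) = 0.14453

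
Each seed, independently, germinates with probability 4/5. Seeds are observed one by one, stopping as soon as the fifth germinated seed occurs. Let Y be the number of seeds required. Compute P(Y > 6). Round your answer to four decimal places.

Needing more than 6 seeds ⇔ fewer than 5 successes in the first 6. With X ~ Binomial(6, 0.80), P(Y > 6) = P(X ≤ 4).
  k=0: C(6,0)·0.80^0·0.20^6 = 0.000064
  k=1: C(6,1)·0.80^1·0.20^5 = 0.001536
  k=2: C(6,2)·0.80^2·0.20^4 = 0.015360
  k=3: C(6,3)·0.80^3·0.20^3 = 0.081920
  k=4: C(6,4)·0.80^4·0.20^2 = 0.245760
P(X ≤ 4) = 0.344640

0.3446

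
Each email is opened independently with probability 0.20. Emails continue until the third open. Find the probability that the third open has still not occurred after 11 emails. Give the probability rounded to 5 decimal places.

0.61740

Needing more than 11 emails ⇔ fewer than 3 successes in the first 11. With X ~ Binomial(11, 0.20), P(Y > 11) = P(X ≤ 2).
  k=0: C(11,0)·0.20^0·0.80^11 = 0.0858993
  k=1: C(11,1)·0.20^1·0.80^10 = 0.2362232
  k=2: C(11,2)·0.20^2·0.80^9 = 0.2952790
P(X ≤ 2) = 0.6174015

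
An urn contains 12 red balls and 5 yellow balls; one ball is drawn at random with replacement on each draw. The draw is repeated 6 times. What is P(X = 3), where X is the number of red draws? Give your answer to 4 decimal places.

0.1790

X ~ Binomial(n=6, p=0.705882).
P(X=3) = C(6,3) · p^3 · (1−p)^3
= 20 · 0.35172 · 0.025443 = 0.178974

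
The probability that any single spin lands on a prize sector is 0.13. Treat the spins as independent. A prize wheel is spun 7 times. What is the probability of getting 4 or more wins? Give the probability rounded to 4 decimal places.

0.0072

X ~ Binomial(7, 0.13); P(X ≥ 4) = Σ C(7,k) p^k (1−p)^(7−k) over k:
  k=4: C(7,4)·0.13^4·0.87^3 = 0.006583
  k=5: C(7,5)·0.13^5·0.87^2 = 0.000590
  k=6: C(7,6)·0.13^6·0.87^1 = 0.000029
  k=7: C(7,7)·0.13^7·0.87^0 = 0.000001
Total = 0.007203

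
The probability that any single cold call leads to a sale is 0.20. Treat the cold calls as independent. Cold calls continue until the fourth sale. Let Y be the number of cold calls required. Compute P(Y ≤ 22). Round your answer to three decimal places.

Finishing within 22 cold calls ⇔ at least 4 successes in the first 22. With X ~ Binomial(22, 0.20), P(Y ≤ 22) = 1 − P(X ≤ 3).
  k=0: C(22,0)·0.20^0·0.80^22 = 0.00738
  k=1: C(22,1)·0.20^1·0.80^21 = 0.04058
  k=2: C(22,2)·0.20^2·0.80^20 = 0.10653
  k=3: C(22,3)·0.20^3·0.80^19 = 0.17755
1 − 0.33204 = 0.66796

0.668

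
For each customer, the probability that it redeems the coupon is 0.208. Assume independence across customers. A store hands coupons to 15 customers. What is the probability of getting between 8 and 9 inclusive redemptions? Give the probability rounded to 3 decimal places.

0.005

X ~ Binomial(15, 0.208); P(8 ≤ X ≤ 9) = Σ C(15,k) p^k (1−p)^(15−k) over k:
  k=8: C(15,8)·0.208^8·0.792^7 = 0.00441
  k=9: C(15,9)·0.208^9·0.792^6 = 0.00090
Total = 0.00531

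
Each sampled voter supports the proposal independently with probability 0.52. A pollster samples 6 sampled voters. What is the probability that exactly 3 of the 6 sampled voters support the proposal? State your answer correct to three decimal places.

0.311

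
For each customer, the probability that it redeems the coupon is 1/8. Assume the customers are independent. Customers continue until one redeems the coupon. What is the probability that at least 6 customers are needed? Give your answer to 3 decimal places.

Y = number of customers to the first success; geometric, p = 0.125.
P(Y > 5) = P(first 5 all fail) = (1−p)^5 = 0.51291

0.513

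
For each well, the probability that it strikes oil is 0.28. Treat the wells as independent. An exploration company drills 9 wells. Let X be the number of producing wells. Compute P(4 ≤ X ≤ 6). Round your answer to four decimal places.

X ~ Binomial(9, 0.28); P(4 ≤ X ≤ 6) = Σ C(9,k) p^k (1−p)^(9−k) over k:
  k=4: C(9,4)·0.28^4·0.72^5 = 0.149853
  k=5: C(9,5)·0.28^5·0.72^4 = 0.058276
  k=6: C(9,6)·0.28^6·0.72^3 = 0.015109
Total = 0.223238

0.2232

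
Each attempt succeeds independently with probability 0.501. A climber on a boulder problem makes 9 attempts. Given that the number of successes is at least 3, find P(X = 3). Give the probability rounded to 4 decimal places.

X ~ Binomial(9, 0.501). Want P(X=3 | X≥3) = P(X=3) / P(X≥3).
P(X=3) = C(9,3)·0.501^3·0.499^6 = 0.163078
P(X≥3) = 1 − 0.001918 − 0.017333 − 0.069612 = 0.911137
Ratio = 0.163078 / 0.911137 = 0.178983

0.1790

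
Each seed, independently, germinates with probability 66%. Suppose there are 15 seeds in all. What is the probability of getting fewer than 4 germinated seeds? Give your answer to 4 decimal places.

X ~ Binomial(15, 0.66); P(X ≤ 3) = Σ C(15,k) p^k (1−p)^(15−k) over k:
  k=0: C(15,0)·0.66^0·0.34^15 = 0.000000
  k=1: C(15,1)·0.66^1·0.34^14 = 0.000003
  k=2: C(15,2)·0.66^2·0.34^13 = 0.000037
  k=3: C(15,3)·0.66^3·0.34^12 = 0.000312
Total = 0.000352

0.0004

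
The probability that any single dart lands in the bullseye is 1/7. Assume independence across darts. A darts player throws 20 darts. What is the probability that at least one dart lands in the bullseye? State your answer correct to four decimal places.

0.9542

P(at least one) = 1 − P(none) = 1 − (1 − 0.142857)^20
= 1 − 0.045821 = 0.954179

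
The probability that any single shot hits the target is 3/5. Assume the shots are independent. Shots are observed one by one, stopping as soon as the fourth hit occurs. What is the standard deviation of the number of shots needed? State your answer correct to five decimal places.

2.10819

Y = total shots until the fourth success; negative binomial with r=4, p=0.60.
SD(Y) = √[r(1−p)/p²] = √(4.4444444) = 2.1081851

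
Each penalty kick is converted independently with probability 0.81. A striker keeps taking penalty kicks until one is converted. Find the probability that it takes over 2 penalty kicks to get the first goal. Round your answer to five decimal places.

0.03610

Y = number of penalty kicks to the first success; geometric, p = 0.81.
P(Y > 2) = P(first 2 all fail) = (1−p)^2 = 0.0361000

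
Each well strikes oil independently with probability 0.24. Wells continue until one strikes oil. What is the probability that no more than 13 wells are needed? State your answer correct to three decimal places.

Y = number of wells to the first success; geometric, p = 0.24.
P(Y ≤ 13) = 1 − (1−p)^13 = 1 − 0.02822 = 0.97178

0.972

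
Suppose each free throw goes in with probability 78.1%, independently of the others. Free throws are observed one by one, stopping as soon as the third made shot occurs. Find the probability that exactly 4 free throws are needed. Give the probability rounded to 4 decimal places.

0.3130

Y = trial on which the third success occurs; negative binomial, r=3, p=0.781.
P(Y=4) = C(3,2) · p^3 · (1−p)^1
= 3 · 0.47638 · 0.219 = 0.312981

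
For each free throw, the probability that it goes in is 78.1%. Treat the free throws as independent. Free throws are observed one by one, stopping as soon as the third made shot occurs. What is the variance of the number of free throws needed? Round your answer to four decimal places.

Y = total free throws until the third success; negative binomial with r=3, p=0.781.
Var(Y) = r(1−p)/p² = 3·0.219 / 0.781² = 1.077118

1.0771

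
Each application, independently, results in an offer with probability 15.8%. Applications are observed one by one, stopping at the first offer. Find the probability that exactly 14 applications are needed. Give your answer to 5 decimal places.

0.01689

Geometric (trials to first success), p = 0.158.
P(Y = 14) = (1−p)^13 · p = 0.10692 · 0.158 = 0.0168933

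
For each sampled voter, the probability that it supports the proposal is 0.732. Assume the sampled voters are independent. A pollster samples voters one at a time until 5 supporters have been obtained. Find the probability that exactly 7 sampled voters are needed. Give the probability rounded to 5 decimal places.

Y = trial on which the fifth success occurs; negative binomial, r=5, p=0.732.
P(Y=7) = C(6,4) · p^5 · (1−p)^2
= 15 · 0.21016 · 0.071824 = 0.2264208

0.22642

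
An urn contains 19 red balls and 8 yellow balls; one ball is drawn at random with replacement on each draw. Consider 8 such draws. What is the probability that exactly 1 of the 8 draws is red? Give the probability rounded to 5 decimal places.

X ~ Binomial(n=8, p=0.703704).
P(X=1) = C(8,1) · p^1 · (1−p)^7
= 8 · 0.7037 · 0.00020049 = 0.0011287

0.00113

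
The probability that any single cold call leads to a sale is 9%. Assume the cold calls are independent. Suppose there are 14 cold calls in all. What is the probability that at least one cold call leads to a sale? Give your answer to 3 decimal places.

P(at least one) = 1 − P(none) = 1 − (1 − 0.09)^14
= 1 − 0.26704 = 0.73296

0.733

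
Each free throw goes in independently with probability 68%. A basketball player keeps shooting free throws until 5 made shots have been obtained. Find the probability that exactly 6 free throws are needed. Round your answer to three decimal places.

0.233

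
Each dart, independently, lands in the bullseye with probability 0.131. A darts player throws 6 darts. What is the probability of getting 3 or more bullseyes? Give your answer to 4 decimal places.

X ~ Binomial(6, 0.131); P(X ≥ 3) = Σ C(6,k) p^k (1−p)^(6−k) over k:
  k=3: C(6,3)·0.131^3·0.869^3 = 0.029506
  k=4: C(6,4)·0.131^4·0.869^2 = 0.003336
  k=5: C(6,5)·0.131^5·0.869^1 = 0.000201
  k=6: C(6,6)·0.131^6·0.869^0 = 0.000005
Total = 0.033048

0.0330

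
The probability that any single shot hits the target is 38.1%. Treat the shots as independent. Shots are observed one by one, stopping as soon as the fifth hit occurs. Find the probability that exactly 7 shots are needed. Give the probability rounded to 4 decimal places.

0.0461

Y = trial on which the fifth success occurs; negative binomial, r=5, p=0.381.
P(Y=7) = C(6,4) · p^5 · (1−p)^2
= 15 · 0.0080283 · 0.38316 = 0.046142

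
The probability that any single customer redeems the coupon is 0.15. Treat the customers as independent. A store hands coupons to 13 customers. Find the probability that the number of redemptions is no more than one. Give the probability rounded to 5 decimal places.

X ~ Binomial(13, 0.15); P(X ≤ 1) = Σ C(13,k) p^k (1−p)^(13−k) over k:
  k=0: C(13,0)·0.15^0·0.85^13 = 0.1209055
  k=1: C(13,1)·0.15^1·0.85^12 = 0.2773714
Total = 0.3982769

0.39828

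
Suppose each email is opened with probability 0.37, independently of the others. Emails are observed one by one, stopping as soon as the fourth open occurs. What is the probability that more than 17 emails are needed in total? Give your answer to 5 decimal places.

0.07590

Needing more than 17 emails ⇔ fewer than 4 successes in the first 17. With X ~ Binomial(17, 0.37), P(Y > 17) = P(X ≤ 3).
  k=0: C(17,0)·0.37^0·0.63^17 = 0.0003880
  k=1: C(17,1)·0.37^1·0.63^16 = 0.0038735
  k=2: C(17,2)·0.37^2·0.63^15 = 0.0181991
  k=3: C(17,3)·0.37^3·0.63^14 = 0.0534419
P(X ≤ 3) = 0.0759024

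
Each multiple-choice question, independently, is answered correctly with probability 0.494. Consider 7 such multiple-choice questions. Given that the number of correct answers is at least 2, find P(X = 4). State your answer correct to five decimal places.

X ~ Binomial(7, 0.494). Want P(X=4 | X≥2) = P(X=4) / P(X≥2).
P(X=4) = C(7,4)·0.494^4·0.506^3 = 0.2700396
P(X≥2) = 1 − 0.0084929 − 0.0580401 = 0.9334671
Ratio = 0.2700396 / 0.9334671 = 0.2892867

0.28929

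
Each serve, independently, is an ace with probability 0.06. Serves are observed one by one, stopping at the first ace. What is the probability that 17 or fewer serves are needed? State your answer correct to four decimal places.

Y = number of serves to the first success; geometric, p = 0.06.
P(Y ≤ 17) = 1 − (1−p)^17 = 1 − 0.349280 = 0.650720

0.6507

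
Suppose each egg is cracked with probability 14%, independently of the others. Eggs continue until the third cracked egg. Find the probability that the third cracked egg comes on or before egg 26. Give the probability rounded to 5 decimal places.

0.72568

Finishing within 26 eggs ⇔ at least 3 successes in the first 26. With X ~ Binomial(26, 0.14), P(Y ≤ 26) = 1 − P(X ≤ 2).
  k=0: C(26,0)·0.14^0·0.86^26 = 0.0198134
  k=1: C(26,1)·0.14^1·0.86^25 = 0.0838615
  k=2: C(26,2)·0.14^2·0.86^24 = 0.1706484
1 − 0.2743234 = 0.7256766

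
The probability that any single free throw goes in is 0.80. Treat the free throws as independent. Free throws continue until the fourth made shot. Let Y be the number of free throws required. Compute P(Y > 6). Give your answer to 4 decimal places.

0.0989

Needing more than 6 free throws ⇔ fewer than 4 successes in the first 6. With X ~ Binomial(6, 0.80), P(Y > 6) = P(X ≤ 3).
  k=0: C(6,0)·0.80^0·0.20^6 = 0.000064
  k=1: C(6,1)·0.80^1·0.20^5 = 0.001536
  k=2: C(6,2)·0.80^2·0.20^4 = 0.015360
  k=3: C(6,3)·0.80^3·0.20^3 = 0.081920
P(X ≤ 3) = 0.098880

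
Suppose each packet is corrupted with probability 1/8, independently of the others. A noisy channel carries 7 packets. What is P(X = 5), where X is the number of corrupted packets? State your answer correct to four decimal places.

X ~ Binomial(n=7, p=0.125).
P(X=5) = C(7,5) · p^5 · (1−p)^2
= 21 · 3.0518e-05 · 0.76562 = 0.000491

0.0005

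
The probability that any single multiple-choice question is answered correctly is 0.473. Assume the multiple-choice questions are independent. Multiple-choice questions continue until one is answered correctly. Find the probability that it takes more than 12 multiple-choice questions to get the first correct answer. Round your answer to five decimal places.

Y = number of multiple-choice questions to the first success; geometric, p = 0.473.
P(Y > 12) = P(first 12 all fail) = (1−p)^12 = 0.0004589

0.00046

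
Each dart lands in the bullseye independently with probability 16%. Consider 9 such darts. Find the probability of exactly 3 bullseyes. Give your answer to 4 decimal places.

0.1209

X ~ Binomial(n=9, p=0.16).
P(X=3) = C(9,3) · p^3 · (1−p)^6
= 84 · 0.004096 · 0.3513 = 0.120869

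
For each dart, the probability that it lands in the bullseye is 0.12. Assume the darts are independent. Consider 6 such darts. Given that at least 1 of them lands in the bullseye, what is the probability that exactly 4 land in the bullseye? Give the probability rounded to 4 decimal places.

X ~ Binomial(6, 0.12). Want P(X=4 | X≥1) = P(X=4) / P(X≥1).
P(X=4) = C(6,4)·0.12^4·0.88^2 = 0.002409
P(X≥1) = 1 − 0.464404 = 0.535596
Ratio = 0.002409 / 0.535596 = 0.004497

0.0045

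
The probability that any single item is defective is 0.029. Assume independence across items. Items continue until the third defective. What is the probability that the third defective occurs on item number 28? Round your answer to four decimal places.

Y = trial on which the third success occurs; negative binomial, r=3, p=0.029.
P(Y=28) = C(27,2) · p^3 · (1−p)^25
= 351 · 2.4389e-05 · 0.47916 = 0.004102

0.0041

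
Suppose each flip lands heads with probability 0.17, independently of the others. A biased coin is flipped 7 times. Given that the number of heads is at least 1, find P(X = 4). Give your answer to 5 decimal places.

0.02294

X ~ Binomial(7, 0.17). Want P(X=4 | X≥1) = P(X=4) / P(X≥1).
P(X=4) = C(7,4)·0.17^4·0.83^3 = 0.0167147
P(X≥1) = 1 − 0.2713605 = 0.7286395
Ratio = 0.0167147 / 0.7286395 = 0.0229396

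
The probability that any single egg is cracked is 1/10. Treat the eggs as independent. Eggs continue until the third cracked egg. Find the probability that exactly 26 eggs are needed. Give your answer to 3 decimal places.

0.027

Y = trial on which the third success occurs; negative binomial, r=3, p=0.10.
P(Y=26) = C(25,2) · p^3 · (1−p)^23
= 300 · 0.001 · 0.088629 = 0.02659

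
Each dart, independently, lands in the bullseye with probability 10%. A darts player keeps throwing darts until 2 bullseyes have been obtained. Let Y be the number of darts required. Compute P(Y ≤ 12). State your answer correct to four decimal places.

Finishing within 12 darts ⇔ at least 2 successes in the first 12. With X ~ Binomial(12, 0.10), P(Y ≤ 12) = 1 − P(X ≤ 1).
  k=0: C(12,0)·0.10^0·0.90^12 = 0.282430
  k=1: C(12,1)·0.10^1·0.90^11 = 0.376573
1 − 0.659002 = 0.340998

0.3410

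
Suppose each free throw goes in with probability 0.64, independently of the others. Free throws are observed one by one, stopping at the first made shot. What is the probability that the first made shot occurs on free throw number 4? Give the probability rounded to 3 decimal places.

Geometric (trials to first success), p = 0.64.
P(Y = 4) = (1−p)^3 · p = 0.046656 · 0.64 = 0.02986

0.030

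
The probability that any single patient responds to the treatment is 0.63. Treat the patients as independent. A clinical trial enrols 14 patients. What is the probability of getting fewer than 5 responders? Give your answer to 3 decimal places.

X ~ Binomial(14, 0.63); P(X ≤ 4) = Σ C(14,k) p^k (1−p)^(14−k) over k:
  k=0: C(14,0)·0.63^0·0.37^14 = 0.00000
  k=1: C(14,1)·0.63^1·0.37^13 = 0.00002
  k=2: C(14,2)·0.63^2·0.37^12 = 0.00024
  k=3: C(14,3)·0.63^3·0.37^11 = 0.00162
  k=4: C(14,4)·0.63^4·0.37^10 = 0.00758
Total = 0.00946

0.009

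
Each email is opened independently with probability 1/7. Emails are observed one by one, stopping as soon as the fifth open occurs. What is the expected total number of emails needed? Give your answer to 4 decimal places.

35.0000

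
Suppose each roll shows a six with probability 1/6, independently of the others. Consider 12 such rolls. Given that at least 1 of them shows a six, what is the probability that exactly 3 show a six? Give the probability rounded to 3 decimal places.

0.222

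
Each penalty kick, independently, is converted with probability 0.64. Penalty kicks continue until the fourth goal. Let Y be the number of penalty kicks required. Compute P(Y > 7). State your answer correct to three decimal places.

0.217

Needing more than 7 penalty kicks ⇔ fewer than 4 successes in the first 7. With X ~ Binomial(7, 0.64), P(Y > 7) = P(X ≤ 3).
  k=0: C(7,0)·0.64^0·0.36^7 = 0.00078
  k=1: C(7,1)·0.64^1·0.36^6 = 0.00975
  k=2: C(7,2)·0.64^2·0.36^5 = 0.05201
  k=3: C(7,3)·0.64^3·0.36^4 = 0.15411
P(X ≤ 3) = 0.21665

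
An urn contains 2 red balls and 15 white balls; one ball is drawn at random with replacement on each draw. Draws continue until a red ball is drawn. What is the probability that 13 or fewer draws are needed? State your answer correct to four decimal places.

0.8035

Y = number of draws to the first success; geometric, p = 0.117647.
P(Y ≤ 13) = 1 − (1−p)^13 = 1 − 0.196494 = 0.803506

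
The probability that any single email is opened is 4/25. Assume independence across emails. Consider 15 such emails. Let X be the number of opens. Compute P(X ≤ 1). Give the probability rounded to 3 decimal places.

X ~ Binomial(15, 0.16); P(X ≤ 1) = Σ C(15,k) p^k (1−p)^(15−k) over k:
  k=0: C(15,0)·0.16^0·0.84^15 = 0.07315
  k=1: C(15,1)·0.16^1·0.84^14 = 0.20899
Total = 0.28213

0.282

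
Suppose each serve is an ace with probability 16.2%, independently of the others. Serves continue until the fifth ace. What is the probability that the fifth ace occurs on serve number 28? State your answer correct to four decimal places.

0.0336

Y = trial on which the fifth success occurs; negative binomial, r=5, p=0.162.
P(Y=28) = C(27,4) · p^5 · (1−p)^23
= 17550 · 0.00011158 · 0.017164 = 0.033610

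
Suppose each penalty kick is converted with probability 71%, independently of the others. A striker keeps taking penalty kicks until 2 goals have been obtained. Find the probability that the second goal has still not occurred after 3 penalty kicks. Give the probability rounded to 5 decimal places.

Needing more than 3 penalty kicks ⇔ fewer than 2 successes in the first 3. With X ~ Binomial(3, 0.71), P(Y > 3) = P(X ≤ 1).
  k=0: C(3,0)·0.71^0·0.29^3 = 0.0243890
  k=1: C(3,1)·0.71^1·0.29^2 = 0.1791330
P(X ≤ 1) = 0.2035220

0.20352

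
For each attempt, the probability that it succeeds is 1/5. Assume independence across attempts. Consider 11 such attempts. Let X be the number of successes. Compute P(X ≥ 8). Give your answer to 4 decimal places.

X ~ Binomial(11, 0.20); P(X ≥ 8) = Σ C(11,k) p^k (1−p)^(11−k) over k:
  k=8: C(11,8)·0.20^8·0.80^3 = 0.000216
  k=9: C(11,9)·0.20^9·0.80^2 = 0.000018
  k=10: C(11,10)·0.20^10·0.80^1 = 0.000001
  k=11: C(11,11)·0.20^11·0.80^0 = 0.000000
Total = 0.000235

0.0002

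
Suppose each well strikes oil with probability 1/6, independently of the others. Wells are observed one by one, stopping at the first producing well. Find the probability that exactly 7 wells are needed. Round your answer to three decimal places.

Geometric (trials to first success), p = 0.166667.
P(Y = 7) = (1−p)^6 · p = 0.3349 · 0.166667 = 0.05582

0.056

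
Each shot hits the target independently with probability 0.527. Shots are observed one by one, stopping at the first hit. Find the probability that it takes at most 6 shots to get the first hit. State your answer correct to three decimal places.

Y = number of shots to the first success; geometric, p = 0.527.
P(Y ≤ 6) = 1 − (1−p)^6 = 1 − 0.01120 = 0.98880

0.989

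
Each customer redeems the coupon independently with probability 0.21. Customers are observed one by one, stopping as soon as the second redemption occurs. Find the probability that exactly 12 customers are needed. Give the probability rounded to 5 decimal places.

Y = trial on which the second success occurs; negative binomial, r=2, p=0.21.
P(Y=12) = C(11,1) · p^2 · (1−p)^10
= 11 · 0.0441 · 0.094683 = 0.0459306

0.04593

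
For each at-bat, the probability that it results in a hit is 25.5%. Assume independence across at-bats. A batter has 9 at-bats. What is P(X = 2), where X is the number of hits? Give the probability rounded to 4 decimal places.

0.2982

X ~ Binomial(n=9, p=0.255).
P(X=2) = C(9,2) · p^2 · (1−p)^7
= 36 · 0.065025 · 0.12738 = 0.298179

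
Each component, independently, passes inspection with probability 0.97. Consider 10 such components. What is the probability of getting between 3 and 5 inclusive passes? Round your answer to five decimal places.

0.00001

X ~ Binomial(10, 0.97); P(3 ≤ X ≤ 5) = Σ C(10,k) p^k (1−p)^(10−k) over k:
  k=3: C(10,3)·0.97^3·0.03^7 = 0.0000000
  k=4: C(10,4)·0.97^4·0.03^6 = 0.0000001
  k=5: C(10,5)·0.97^5·0.03^5 = 0.0000053
Total = 0.0000054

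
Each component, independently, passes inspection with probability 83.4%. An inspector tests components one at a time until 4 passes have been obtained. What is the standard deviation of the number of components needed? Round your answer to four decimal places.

0.9771

Y = total components until the fourth success; negative binomial with r=4, p=0.834.
SD(Y) = √[r(1−p)/p²] = √(0.954632) = 0.977053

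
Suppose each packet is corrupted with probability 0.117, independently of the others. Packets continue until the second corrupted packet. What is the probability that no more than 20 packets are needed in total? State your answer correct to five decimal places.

0.69695

Finishing within 20 packets ⇔ at least 2 successes in the first 20. With X ~ Binomial(20, 0.117), P(Y ≤ 20) = 1 − P(X ≤ 1).
  k=0: C(20,0)·0.117^0·0.883^20 = 0.0830260
  k=1: C(20,1)·0.117^1·0.883^19 = 0.2200236
1 − 0.3030496 = 0.6969504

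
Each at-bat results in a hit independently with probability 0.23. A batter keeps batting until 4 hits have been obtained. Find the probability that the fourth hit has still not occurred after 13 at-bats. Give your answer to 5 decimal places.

0.65107

Needing more than 13 at-bats ⇔ fewer than 4 successes in the first 13. With X ~ Binomial(13, 0.23), P(Y > 13) = P(X ≤ 3).
  k=0: C(13,0)·0.23^0·0.77^13 = 0.0334487
  k=1: C(13,1)·0.23^1·0.77^12 = 0.1298853
  k=2: C(13,2)·0.23^2·0.77^11 = 0.2327814
  k=3: C(13,3)·0.23^3·0.77^10 = 0.2549510
P(X ≤ 3) = 0.6510664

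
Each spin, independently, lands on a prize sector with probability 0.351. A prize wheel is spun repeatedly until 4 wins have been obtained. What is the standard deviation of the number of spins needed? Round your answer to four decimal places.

4.5903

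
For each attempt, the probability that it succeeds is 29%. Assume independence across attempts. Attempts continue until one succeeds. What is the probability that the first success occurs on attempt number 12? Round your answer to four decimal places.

Geometric (trials to first success), p = 0.29.
P(Y = 12) = (1−p)^11 · p = 0.023112 · 0.29 = 0.006703

0.0067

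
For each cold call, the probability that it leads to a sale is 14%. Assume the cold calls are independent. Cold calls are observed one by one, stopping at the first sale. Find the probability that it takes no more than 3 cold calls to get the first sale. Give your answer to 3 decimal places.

0.364

Y = number of cold calls to the first success; geometric, p = 0.14.
P(Y ≤ 3) = 1 − (1−p)^3 = 1 − 0.63606 = 0.36394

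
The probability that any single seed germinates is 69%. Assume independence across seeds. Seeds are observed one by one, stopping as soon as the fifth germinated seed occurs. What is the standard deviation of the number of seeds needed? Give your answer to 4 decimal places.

Y = total seeds until the fifth success; negative binomial with r=5, p=0.69.
SD(Y) = √[r(1−p)/p²] = √(3.255619) = 1.804333

1.8043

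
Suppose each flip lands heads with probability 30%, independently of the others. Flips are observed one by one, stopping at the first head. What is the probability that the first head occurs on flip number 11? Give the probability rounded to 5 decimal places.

0.00847

Geometric (trials to first success), p = 0.30.
P(Y = 11) = (1−p)^10 · p = 0.028248 · 0.30 = 0.0084743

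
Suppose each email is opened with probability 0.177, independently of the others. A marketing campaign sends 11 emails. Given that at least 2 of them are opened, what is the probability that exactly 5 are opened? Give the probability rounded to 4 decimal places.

0.0412

X ~ Binomial(11, 0.177). Want P(X=5 | X≥2) = P(X=5) / P(X≥2).
P(X=5) = C(11,5)·0.177^5·0.823^6 = 0.024941
P(X≥2) = 1 − 0.117327 − 0.277565 = 0.605108
Ratio = 0.024941 / 0.605108 = 0.041217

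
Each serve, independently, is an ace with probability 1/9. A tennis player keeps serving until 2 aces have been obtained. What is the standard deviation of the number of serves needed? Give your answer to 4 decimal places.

12.0000

Y = total serves until the second success; negative binomial with r=2, p=0.111111.
SD(Y) = √[r(1−p)/p²] = √(144.000000) = 12.000000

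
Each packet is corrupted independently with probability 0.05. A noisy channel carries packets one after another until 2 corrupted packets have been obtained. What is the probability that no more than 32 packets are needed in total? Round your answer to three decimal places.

0.480

Finishing within 32 packets ⇔ at least 2 successes in the first 32. With X ~ Binomial(32, 0.05), P(Y ≤ 32) = 1 − P(X ≤ 1).
  k=0: C(32,0)·0.05^0·0.95^32 = 0.19371
  k=1: C(32,1)·0.05^1·0.95^31 = 0.32625
1 − 0.51996 = 0.48004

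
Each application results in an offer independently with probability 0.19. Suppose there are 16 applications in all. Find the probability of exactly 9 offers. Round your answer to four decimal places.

X ~ Binomial(n=16, p=0.19).
P(X=9) = C(16,9) · p^9 · (1−p)^7
= 11440 · 3.2269e-07 · 0.22877 = 0.000845

0.0008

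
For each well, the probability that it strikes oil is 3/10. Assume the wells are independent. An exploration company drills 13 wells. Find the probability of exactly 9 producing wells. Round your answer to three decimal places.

0.003

X ~ Binomial(n=13, p=0.30).
P(X=9) = C(13,9) · p^9 · (1−p)^4
= 715 · 1.9683e-05 · 0.2401 = 0.00338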